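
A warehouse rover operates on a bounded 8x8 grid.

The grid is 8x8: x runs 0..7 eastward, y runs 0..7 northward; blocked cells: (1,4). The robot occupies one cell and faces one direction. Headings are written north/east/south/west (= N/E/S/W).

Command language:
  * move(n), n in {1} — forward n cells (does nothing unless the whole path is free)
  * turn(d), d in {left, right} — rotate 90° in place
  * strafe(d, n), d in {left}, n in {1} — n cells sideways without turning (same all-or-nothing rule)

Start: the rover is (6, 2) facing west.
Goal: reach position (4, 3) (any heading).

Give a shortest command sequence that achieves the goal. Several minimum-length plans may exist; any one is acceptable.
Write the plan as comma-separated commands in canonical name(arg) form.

start: (6, 2) facing west
[1] after turn(right): (6, 2) facing north
[2] after strafe(left, 1): (5, 2) facing north
[3] after strafe(left, 1): (4, 2) facing north
[4] after move(1): (4, 3) facing north
minimal: 4 command(s), checked below 4.

turn(right), strafe(left, 1), strafe(left, 1), move(1)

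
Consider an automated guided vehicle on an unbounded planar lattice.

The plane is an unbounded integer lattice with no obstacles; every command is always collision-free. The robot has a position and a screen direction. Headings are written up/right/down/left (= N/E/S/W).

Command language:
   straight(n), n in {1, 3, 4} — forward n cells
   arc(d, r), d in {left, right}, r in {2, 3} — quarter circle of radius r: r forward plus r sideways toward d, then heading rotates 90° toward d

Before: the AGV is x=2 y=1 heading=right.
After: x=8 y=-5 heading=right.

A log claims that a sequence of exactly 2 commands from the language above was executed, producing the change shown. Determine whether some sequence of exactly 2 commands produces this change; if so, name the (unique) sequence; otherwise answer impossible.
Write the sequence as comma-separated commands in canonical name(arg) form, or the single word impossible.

arc(right, 3), arc(left, 3)

key: order matters: swapping arc(right, 3) and arc(left, 3) lands elsewhere
from: x=2 y=1 heading=right
[1] after arc(right, 3): x=5 y=-2 heading=down
[2] after arc(left, 3): x=8 y=-5 heading=right
uniquely the one of 49 2-step routes that fits.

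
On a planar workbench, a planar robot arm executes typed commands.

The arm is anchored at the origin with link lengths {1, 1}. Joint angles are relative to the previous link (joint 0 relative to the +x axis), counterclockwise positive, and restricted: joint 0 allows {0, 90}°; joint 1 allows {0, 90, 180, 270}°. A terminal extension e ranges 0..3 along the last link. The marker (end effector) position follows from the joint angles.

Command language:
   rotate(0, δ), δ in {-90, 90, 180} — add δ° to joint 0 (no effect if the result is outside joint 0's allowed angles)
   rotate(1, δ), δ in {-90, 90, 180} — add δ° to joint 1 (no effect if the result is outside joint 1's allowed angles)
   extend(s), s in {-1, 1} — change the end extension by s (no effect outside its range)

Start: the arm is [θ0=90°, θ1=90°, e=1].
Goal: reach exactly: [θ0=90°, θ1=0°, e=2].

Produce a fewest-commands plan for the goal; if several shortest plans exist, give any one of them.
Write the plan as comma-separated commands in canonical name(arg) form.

rotate(1, -90), extend(1)

initial: [θ0=90°, θ1=90°, e=1]
t=1 rotate(1, -90) ⇒ [θ0=90°, θ1=0°, e=1]
t=2 extend(1) ⇒ [θ0=90°, θ1=0°, e=2]
nothing shorter than 2 reaches the goal.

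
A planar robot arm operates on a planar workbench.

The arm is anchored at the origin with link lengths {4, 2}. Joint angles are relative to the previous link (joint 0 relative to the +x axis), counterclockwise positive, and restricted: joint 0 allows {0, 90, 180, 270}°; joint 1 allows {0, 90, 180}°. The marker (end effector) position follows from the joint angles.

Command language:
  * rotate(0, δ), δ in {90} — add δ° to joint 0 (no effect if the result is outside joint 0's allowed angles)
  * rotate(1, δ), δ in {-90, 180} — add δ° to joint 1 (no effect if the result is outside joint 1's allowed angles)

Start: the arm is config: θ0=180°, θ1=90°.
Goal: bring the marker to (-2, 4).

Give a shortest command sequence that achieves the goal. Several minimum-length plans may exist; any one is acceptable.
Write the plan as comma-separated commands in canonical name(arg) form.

rotate(0, 90), rotate(0, 90), rotate(0, 90)

t0: config: θ0=180°, θ1=90°
step 1 (rotate(0, 90)): config: θ0=270°, θ1=90°
step 2 (rotate(0, 90)): config: θ0=0°, θ1=90°
step 3 (rotate(0, 90)): config: θ0=90°, θ1=90°
shorter routes all fall short; 3 is best.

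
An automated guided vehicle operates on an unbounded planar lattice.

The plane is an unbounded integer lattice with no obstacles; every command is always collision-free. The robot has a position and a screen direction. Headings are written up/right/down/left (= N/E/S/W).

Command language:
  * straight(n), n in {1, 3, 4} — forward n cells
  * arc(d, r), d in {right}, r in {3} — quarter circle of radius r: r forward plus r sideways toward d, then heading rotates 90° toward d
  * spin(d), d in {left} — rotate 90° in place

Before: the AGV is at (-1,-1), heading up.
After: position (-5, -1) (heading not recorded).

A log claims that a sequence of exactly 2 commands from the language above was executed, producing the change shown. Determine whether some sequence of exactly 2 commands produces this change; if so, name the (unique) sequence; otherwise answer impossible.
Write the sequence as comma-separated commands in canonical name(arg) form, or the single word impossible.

spin(left), straight(4)

key: running straight(4) before spin(left) would end elsewhere — order is forced
t0: at (-1,-1), heading up
1. spin(left) → at (-1,-1), heading left
2. straight(4) → at (-5,-1), heading left
all 25 alternatives checked — unique.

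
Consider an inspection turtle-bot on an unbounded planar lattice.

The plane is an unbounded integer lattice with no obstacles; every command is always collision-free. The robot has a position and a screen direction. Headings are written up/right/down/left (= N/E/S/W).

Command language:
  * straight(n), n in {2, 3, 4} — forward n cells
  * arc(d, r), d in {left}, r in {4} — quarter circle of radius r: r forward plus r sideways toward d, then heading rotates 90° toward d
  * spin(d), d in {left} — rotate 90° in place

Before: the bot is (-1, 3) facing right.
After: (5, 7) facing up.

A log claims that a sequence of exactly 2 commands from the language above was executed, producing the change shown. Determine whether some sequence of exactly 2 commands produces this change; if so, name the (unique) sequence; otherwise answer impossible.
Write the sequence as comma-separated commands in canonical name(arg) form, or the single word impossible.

key: position moved to (5,7) AND the heading swung to N — translation plus rotation needed
from: (-1, 3) facing right
step 1 (straight(2)): (1, 3) facing right
step 2 (arc(left, 4)): (5, 7) facing up
no other 2-command option fits: unique.

straight(2), arc(left, 4)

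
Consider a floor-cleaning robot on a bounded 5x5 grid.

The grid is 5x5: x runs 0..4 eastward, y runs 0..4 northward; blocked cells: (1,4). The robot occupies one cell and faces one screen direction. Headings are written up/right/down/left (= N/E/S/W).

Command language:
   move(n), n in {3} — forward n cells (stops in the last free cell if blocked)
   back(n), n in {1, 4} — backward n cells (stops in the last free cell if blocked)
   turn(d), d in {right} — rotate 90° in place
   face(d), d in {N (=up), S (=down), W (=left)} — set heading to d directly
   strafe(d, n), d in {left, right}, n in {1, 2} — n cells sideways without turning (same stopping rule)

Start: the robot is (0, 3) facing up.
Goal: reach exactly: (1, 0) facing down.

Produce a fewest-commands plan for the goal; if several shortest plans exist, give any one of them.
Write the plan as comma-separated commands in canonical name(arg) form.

begin: (0, 3) facing up
1. back(4) → (0, 0) facing up
2. face(S) → (0, 0) facing down
3. strafe(left, 1) → (1, 0) facing down
no 2-step plan works, so 3 is optimal.

back(4), face(S), strafe(left, 1)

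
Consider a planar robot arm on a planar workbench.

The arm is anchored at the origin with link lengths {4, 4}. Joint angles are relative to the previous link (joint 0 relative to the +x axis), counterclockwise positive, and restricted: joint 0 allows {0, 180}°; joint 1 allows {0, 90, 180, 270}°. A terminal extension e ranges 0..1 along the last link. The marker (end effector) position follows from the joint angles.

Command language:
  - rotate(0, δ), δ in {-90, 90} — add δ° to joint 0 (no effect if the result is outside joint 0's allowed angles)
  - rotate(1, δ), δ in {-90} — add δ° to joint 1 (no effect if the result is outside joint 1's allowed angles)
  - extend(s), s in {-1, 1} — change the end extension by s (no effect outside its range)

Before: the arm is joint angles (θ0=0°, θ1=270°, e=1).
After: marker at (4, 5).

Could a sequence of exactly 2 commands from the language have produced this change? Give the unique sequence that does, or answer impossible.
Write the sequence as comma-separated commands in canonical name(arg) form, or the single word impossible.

rotate(1, -90), rotate(1, -90)

begin: joint angles (θ0=0°, θ1=270°, e=1)
t=1 rotate(1, -90) ⇒ joint angles (θ0=0°, θ1=180°, e=1)
t=2 rotate(1, -90) ⇒ joint angles (θ0=0°, θ1=90°, e=1)
all 25 alternatives checked — unique.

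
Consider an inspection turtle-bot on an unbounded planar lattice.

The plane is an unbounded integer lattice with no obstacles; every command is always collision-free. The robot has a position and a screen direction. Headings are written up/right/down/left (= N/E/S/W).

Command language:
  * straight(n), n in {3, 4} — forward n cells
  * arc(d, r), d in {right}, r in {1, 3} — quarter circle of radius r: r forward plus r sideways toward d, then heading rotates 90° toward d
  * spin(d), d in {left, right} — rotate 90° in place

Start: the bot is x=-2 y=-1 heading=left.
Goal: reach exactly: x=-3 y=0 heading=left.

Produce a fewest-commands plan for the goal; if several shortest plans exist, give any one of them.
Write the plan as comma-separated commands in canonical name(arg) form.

arc(right, 1), spin(left)

from: x=-2 y=-1 heading=left
t=1 arc(right, 1) ⇒ x=-3 y=0 heading=up
t=2 spin(left) ⇒ x=-3 y=0 heading=left
no 1-step plan works, so 2 is optimal.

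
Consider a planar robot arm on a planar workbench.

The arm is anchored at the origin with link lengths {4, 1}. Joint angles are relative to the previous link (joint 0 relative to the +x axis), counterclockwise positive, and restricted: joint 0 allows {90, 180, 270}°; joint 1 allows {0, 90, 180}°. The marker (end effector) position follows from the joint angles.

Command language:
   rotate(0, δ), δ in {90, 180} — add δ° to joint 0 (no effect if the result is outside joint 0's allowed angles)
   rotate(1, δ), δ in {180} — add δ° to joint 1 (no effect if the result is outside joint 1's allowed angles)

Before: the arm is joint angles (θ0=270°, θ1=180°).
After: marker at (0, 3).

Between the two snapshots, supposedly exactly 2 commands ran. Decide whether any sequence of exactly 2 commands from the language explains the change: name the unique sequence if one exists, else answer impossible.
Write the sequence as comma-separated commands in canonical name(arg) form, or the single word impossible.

rotate(0, 90), rotate(0, 180)

key: running rotate(0, 180) before rotate(0, 90) would end elsewhere — order is forced
from: joint angles (θ0=270°, θ1=180°)
1. rotate(0, 90) → joint angles (θ0=270°, θ1=180°)
2. rotate(0, 180) → joint angles (θ0=90°, θ1=180°)
no rival 2-sequence matches.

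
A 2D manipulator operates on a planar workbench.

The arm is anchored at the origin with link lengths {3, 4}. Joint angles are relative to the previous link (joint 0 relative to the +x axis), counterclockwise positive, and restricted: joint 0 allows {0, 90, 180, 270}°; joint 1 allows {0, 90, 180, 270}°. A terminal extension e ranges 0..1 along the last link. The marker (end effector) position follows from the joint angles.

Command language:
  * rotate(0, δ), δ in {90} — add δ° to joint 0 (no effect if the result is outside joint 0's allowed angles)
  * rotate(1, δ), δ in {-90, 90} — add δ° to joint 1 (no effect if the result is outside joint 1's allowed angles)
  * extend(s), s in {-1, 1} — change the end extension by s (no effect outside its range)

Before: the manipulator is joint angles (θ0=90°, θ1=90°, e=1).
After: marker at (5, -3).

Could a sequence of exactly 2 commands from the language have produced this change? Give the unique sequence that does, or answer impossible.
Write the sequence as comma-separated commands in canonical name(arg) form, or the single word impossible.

initial: joint angles (θ0=90°, θ1=90°, e=1)
[1] after rotate(0, 90): joint angles (θ0=180°, θ1=90°, e=1)
[2] after rotate(0, 90): joint angles (θ0=270°, θ1=90°, e=1)
uniquely the one of 25 2-step routes that fits.

rotate(0, 90), rotate(0, 90)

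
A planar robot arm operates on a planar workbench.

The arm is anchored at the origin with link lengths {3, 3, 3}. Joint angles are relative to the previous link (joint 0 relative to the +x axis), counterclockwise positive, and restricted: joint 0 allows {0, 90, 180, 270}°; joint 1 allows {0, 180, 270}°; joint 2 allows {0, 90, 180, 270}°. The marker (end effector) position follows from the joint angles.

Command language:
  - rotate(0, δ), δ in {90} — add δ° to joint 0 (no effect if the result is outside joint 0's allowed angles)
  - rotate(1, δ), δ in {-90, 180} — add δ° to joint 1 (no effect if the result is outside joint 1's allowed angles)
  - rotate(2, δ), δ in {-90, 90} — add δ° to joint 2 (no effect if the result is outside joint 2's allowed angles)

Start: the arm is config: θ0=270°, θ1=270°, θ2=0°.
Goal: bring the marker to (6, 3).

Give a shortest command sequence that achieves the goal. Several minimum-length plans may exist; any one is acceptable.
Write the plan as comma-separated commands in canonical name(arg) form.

start: config: θ0=270°, θ1=270°, θ2=0°
t=1 rotate(0, 90) ⇒ config: θ0=0°, θ1=270°, θ2=0°
t=2 rotate(0, 90) ⇒ config: θ0=90°, θ1=270°, θ2=0°
minimal: 2 command(s), checked below 2.

rotate(0, 90), rotate(0, 90)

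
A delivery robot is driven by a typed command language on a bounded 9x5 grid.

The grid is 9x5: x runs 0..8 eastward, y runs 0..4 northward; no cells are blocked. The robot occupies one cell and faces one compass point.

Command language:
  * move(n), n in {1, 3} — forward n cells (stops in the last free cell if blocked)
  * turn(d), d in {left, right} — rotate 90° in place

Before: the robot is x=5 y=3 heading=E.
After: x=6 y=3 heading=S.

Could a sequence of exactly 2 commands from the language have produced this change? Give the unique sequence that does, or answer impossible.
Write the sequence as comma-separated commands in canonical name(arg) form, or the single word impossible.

move(1), turn(right)

key: position moved to (6,3) AND the heading swung to S — translation plus rotation needed
initial: x=5 y=3 heading=E
step 1 (move(1)): x=6 y=3 heading=E
step 2 (turn(right)): x=6 y=3 heading=S
all 16 alternatives checked — unique.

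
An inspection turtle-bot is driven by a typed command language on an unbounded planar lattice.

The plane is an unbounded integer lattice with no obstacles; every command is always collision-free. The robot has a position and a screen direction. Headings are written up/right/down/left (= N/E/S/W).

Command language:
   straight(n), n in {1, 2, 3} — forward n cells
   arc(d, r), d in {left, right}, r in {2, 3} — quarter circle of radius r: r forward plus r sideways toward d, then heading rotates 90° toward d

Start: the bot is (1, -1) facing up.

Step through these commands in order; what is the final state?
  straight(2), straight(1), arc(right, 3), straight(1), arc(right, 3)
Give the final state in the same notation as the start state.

initial: (1, -1) facing up
1. straight(2) → (1, 1) facing up
2. straight(1) → (1, 2) facing up
3. arc(right, 3) → (4, 5) facing right
4. straight(1) → (5, 5) facing right
5. arc(right, 3) → (8, 2) facing down

(8, 2) facing down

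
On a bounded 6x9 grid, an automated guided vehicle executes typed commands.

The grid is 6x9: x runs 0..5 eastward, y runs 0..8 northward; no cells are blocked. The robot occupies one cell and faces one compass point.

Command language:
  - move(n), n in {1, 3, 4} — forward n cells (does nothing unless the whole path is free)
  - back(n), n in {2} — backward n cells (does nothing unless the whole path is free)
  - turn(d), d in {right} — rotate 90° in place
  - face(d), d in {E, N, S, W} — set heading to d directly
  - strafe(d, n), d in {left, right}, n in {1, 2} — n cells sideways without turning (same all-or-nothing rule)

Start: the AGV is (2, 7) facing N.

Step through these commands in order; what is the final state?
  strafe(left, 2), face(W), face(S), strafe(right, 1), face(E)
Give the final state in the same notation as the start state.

from: (2, 7) facing N
step 1 (strafe(left, 2)): (0, 7) facing N
step 2 (face(W)): (0, 7) facing W
step 3 (face(S)): (0, 7) facing S
step 4 (strafe(right, 1)): (0, 7) facing S
step 5 (face(E)): (0, 7) facing E

(0, 7) facing E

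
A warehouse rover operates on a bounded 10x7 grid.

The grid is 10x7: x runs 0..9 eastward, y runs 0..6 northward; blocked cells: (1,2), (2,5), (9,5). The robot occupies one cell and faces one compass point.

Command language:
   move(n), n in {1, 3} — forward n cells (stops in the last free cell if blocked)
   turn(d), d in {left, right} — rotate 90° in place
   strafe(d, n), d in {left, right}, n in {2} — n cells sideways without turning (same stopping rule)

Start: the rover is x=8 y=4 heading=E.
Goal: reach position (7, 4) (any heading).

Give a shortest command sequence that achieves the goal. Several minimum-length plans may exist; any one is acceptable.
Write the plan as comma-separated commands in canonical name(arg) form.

begin: x=8 y=4 heading=E
step 1 (move(1)): x=9 y=4 heading=E
step 2 (turn(left)): x=9 y=4 heading=N
step 3 (strafe(left, 2)): x=7 y=4 heading=N
nothing shorter than 3 reaches the goal.

move(1), turn(left), strafe(left, 2)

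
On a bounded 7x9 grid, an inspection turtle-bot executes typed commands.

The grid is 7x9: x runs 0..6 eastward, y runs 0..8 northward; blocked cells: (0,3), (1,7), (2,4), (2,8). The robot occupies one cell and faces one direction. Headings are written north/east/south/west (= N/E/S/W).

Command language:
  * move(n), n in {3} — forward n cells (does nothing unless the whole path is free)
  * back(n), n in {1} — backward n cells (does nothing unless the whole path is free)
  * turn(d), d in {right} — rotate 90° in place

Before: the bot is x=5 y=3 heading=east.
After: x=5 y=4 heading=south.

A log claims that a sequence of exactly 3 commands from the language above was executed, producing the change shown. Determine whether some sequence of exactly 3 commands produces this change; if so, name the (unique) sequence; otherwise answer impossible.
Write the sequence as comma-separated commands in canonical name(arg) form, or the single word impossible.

move(3), turn(right), back(1)

key: running back(1) before move(3) would end elsewhere — order is forced
start: x=5 y=3 heading=east
1. move(3) → x=5 y=3 heading=east
2. turn(right) → x=5 y=3 heading=south
3. back(1) → x=5 y=4 heading=south
uniquely the one of 27 3-step routes that fits.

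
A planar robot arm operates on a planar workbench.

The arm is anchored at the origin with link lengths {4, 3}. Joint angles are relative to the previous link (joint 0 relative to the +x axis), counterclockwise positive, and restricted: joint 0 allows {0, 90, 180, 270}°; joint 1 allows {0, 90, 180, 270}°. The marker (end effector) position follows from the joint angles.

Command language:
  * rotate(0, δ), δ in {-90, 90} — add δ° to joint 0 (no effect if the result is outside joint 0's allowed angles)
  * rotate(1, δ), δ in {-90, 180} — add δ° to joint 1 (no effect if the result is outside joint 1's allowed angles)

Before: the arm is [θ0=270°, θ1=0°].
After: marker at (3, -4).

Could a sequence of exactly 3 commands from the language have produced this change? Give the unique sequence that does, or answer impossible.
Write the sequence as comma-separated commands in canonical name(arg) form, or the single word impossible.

rotate(1, -90), rotate(1, -90), rotate(1, -90)

initial: [θ0=270°, θ1=0°]
1. rotate(1, -90) → [θ0=270°, θ1=270°]
2. rotate(1, -90) → [θ0=270°, θ1=180°]
3. rotate(1, -90) → [θ0=270°, θ1=90°]
no rival 3-sequence matches.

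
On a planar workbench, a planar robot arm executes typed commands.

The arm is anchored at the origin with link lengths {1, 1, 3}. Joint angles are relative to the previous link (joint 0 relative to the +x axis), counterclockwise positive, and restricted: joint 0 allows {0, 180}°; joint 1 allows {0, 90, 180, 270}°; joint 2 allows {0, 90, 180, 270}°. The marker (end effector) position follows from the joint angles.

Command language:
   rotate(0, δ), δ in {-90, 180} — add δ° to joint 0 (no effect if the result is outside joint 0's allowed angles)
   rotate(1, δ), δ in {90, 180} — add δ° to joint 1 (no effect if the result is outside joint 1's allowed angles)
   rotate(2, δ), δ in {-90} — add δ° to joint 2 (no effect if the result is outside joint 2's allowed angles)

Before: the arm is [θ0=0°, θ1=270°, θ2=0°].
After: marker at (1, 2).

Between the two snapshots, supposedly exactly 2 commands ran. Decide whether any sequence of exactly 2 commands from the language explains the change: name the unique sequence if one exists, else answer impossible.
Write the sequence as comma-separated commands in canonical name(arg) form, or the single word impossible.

initial: [θ0=0°, θ1=270°, θ2=0°]
1. rotate(2, -90) → [θ0=0°, θ1=270°, θ2=270°]
2. rotate(2, -90) → [θ0=0°, θ1=270°, θ2=180°]
no other 2-command option fits: unique.

rotate(2, -90), rotate(2, -90)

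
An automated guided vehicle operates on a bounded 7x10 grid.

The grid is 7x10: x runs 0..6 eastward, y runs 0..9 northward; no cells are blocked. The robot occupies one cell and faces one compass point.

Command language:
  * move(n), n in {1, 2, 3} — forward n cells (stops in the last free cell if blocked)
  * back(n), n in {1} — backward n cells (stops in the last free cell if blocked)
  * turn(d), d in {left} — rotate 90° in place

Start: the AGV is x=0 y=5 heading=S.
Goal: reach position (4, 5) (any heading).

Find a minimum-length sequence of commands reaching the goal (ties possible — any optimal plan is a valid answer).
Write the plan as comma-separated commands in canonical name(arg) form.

t0: x=0 y=5 heading=S
step 1 (turn(left)): x=0 y=5 heading=E
step 2 (move(2)): x=2 y=5 heading=E
step 3 (move(2)): x=4 y=5 heading=E
no 2-step plan works, so 3 is optimal.

turn(left), move(2), move(2)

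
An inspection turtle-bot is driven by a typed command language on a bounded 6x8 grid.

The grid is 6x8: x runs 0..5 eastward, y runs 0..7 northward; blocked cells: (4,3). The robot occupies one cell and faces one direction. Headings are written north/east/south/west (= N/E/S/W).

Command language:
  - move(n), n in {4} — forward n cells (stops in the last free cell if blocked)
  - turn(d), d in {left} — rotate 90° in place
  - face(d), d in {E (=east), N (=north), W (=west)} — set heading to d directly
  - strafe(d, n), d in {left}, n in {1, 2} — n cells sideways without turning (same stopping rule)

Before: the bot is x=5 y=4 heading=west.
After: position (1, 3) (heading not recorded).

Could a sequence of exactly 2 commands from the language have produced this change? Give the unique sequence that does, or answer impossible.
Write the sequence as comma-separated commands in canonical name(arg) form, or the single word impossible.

key: order matters: swapping move(4) and strafe(left, 1) lands elsewhere
initial: x=5 y=4 heading=west
1. move(4) → x=1 y=4 heading=west
2. strafe(left, 1) → x=1 y=3 heading=west
no other 2-command option fits: unique.

move(4), strafe(left, 1)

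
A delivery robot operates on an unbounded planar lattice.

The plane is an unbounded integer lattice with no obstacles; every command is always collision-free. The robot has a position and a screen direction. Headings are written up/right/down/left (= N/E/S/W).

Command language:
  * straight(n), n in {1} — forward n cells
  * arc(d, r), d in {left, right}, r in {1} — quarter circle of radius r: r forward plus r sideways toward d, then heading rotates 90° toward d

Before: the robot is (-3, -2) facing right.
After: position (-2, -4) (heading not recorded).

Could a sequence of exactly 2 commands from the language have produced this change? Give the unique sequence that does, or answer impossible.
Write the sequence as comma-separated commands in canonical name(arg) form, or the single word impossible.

arc(right, 1), straight(1)

key: order matters: swapping arc(right, 1) and straight(1) lands elsewhere
from: (-3, -2) facing right
step 1 (arc(right, 1)): (-2, -3) facing down
step 2 (straight(1)): (-2, -4) facing down
no rival 2-sequence matches.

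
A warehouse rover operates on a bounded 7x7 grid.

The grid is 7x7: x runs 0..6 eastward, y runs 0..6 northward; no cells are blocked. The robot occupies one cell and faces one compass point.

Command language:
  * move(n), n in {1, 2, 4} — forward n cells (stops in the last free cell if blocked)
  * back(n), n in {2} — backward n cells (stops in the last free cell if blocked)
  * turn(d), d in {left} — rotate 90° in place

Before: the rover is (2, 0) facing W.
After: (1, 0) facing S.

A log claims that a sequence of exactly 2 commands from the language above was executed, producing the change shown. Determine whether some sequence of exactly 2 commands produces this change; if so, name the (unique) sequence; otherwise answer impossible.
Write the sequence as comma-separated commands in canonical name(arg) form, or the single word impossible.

key: position moved to (1,0) AND the heading swung to S — translation plus rotation needed
begin: (2, 0) facing W
t=1 move(1) ⇒ (1, 0) facing W
t=2 turn(left) ⇒ (1, 0) facing S
all 25 alternatives checked — unique.

move(1), turn(left)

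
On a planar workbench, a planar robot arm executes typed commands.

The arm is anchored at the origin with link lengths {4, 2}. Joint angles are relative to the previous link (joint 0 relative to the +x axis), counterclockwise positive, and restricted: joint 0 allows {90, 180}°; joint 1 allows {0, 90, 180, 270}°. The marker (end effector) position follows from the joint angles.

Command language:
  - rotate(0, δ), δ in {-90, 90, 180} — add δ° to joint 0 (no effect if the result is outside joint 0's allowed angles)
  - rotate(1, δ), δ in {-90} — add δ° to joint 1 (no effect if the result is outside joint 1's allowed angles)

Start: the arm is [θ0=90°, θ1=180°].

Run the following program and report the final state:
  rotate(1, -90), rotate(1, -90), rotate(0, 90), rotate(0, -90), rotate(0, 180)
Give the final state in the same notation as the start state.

[θ0=90°, θ1=0°]

start: [θ0=90°, θ1=180°]
1. rotate(1, -90) → [θ0=90°, θ1=90°]
2. rotate(1, -90) → [θ0=90°, θ1=0°]
3. rotate(0, 90) → [θ0=180°, θ1=0°]
4. rotate(0, -90) → [θ0=90°, θ1=0°]
5. rotate(0, 180) → [θ0=90°, θ1=0°]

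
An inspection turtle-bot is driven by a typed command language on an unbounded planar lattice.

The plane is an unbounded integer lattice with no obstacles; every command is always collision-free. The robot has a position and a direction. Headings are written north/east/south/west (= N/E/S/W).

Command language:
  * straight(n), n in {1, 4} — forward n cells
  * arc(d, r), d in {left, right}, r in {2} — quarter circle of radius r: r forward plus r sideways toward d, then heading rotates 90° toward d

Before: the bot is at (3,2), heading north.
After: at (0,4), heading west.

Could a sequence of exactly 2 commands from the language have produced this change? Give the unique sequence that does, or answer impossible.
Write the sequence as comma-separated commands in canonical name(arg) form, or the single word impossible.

key: cell and facing (now W) both changed — the 2 commands mix motion and turning
t0: at (3,2), heading north
[1] after arc(left, 2): at (1,4), heading west
[2] after straight(1): at (0,4), heading west
all 16 alternatives checked — unique.

arc(left, 2), straight(1)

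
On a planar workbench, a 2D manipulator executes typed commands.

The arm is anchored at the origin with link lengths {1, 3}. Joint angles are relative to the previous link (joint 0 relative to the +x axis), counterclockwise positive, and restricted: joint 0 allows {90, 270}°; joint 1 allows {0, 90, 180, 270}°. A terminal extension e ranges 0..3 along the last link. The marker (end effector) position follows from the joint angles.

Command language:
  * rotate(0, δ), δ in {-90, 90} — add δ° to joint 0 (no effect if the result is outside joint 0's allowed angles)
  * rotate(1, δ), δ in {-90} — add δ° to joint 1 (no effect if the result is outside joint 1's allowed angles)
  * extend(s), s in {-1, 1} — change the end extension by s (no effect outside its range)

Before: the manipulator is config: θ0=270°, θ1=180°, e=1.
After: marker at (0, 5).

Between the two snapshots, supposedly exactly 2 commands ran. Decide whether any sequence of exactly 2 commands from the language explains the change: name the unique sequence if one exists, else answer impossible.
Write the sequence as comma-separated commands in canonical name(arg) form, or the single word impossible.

t0: config: θ0=270°, θ1=180°, e=1
step 1 (extend(1)): config: θ0=270°, θ1=180°, e=2
step 2 (extend(1)): config: θ0=270°, θ1=180°, e=3
uniquely the one of 25 2-step routes that fits.

extend(1), extend(1)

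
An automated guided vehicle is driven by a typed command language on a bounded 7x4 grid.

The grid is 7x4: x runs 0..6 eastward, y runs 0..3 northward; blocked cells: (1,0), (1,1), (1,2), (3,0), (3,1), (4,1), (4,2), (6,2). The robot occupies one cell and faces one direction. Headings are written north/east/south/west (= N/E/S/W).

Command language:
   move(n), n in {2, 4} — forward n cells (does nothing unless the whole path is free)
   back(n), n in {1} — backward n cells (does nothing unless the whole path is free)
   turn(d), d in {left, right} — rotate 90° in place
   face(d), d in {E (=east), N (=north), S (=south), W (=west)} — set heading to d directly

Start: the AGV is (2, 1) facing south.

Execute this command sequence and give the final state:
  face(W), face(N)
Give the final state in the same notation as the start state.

(2, 1) facing north

start: (2, 1) facing south
step 1 (face(W)): (2, 1) facing west
step 2 (face(N)): (2, 1) facing north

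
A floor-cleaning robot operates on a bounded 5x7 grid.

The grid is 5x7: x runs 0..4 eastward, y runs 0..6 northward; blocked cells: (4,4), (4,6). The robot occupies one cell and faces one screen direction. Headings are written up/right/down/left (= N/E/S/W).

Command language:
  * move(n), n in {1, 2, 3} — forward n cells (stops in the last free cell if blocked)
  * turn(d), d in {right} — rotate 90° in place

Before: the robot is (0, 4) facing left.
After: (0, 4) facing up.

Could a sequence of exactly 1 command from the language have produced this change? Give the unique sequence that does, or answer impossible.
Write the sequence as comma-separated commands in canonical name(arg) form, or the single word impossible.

key: parked at (0,4) the whole time — nothing moves the robot
initial: (0, 4) facing left
1. turn(right) → (0, 4) facing up
no other 1-command option fits: unique.

turn(right)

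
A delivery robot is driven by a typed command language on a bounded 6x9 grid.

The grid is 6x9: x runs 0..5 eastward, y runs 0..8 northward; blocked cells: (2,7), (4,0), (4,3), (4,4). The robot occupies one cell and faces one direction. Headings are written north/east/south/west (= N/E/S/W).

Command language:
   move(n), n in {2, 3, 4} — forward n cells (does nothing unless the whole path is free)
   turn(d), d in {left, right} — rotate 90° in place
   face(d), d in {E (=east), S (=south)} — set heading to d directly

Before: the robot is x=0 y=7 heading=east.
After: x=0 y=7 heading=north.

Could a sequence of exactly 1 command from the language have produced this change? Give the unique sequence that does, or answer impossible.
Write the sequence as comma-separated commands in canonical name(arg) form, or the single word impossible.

turn(left)

key: parked at (0,7) the whole time — nothing moves the robot
start: x=0 y=7 heading=east
[1] after turn(left): x=0 y=7 heading=north
uniquely the one of 7 1-step routes that fits.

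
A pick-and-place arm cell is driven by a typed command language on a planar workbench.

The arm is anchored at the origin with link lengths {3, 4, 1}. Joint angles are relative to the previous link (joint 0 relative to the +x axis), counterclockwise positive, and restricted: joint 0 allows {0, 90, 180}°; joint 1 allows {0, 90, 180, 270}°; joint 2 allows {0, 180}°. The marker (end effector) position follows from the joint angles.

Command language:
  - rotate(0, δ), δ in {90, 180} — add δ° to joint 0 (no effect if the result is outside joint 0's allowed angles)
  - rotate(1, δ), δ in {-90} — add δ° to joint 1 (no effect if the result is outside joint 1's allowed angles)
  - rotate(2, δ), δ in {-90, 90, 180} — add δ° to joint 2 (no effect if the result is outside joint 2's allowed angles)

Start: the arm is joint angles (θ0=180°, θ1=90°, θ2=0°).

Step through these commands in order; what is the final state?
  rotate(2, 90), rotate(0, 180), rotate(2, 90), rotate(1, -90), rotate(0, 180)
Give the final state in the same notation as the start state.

start: joint angles (θ0=180°, θ1=90°, θ2=0°)
step 1 (rotate(2, 90)): joint angles (θ0=180°, θ1=90°, θ2=0°)
step 2 (rotate(0, 180)): joint angles (θ0=0°, θ1=90°, θ2=0°)
step 3 (rotate(2, 90)): joint angles (θ0=0°, θ1=90°, θ2=0°)
step 4 (rotate(1, -90)): joint angles (θ0=0°, θ1=0°, θ2=0°)
step 5 (rotate(0, 180)): joint angles (θ0=180°, θ1=0°, θ2=0°)

joint angles (θ0=180°, θ1=0°, θ2=0°)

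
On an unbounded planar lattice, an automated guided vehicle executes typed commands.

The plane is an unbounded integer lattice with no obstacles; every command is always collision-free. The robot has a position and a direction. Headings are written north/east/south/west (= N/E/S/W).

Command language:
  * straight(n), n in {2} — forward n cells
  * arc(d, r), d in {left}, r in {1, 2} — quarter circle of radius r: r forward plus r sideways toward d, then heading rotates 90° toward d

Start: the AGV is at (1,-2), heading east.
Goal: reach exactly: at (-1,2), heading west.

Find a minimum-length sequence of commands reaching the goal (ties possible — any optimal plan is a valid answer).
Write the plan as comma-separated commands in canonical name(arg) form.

arc(left, 2), arc(left, 2), straight(2)

t0: at (1,-2), heading east
[1] after arc(left, 2): at (3,0), heading north
[2] after arc(left, 2): at (1,2), heading west
[3] after straight(2): at (-1,2), heading west
nothing shorter than 3 reaches the goal.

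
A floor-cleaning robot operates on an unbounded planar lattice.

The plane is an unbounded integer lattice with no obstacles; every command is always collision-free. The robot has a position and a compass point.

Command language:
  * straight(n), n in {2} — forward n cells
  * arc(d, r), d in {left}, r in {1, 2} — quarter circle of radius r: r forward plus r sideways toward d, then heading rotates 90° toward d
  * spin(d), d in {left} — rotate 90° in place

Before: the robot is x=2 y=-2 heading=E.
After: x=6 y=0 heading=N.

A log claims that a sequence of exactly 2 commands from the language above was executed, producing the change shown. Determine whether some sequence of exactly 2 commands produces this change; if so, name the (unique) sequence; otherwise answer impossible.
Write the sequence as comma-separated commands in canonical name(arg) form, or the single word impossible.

key: cell and facing (now N) both changed — the 2 commands mix motion and turning
start: x=2 y=-2 heading=E
step 1 (straight(2)): x=4 y=-2 heading=E
step 2 (arc(left, 2)): x=6 y=0 heading=N
no rival 2-sequence matches.

straight(2), arc(left, 2)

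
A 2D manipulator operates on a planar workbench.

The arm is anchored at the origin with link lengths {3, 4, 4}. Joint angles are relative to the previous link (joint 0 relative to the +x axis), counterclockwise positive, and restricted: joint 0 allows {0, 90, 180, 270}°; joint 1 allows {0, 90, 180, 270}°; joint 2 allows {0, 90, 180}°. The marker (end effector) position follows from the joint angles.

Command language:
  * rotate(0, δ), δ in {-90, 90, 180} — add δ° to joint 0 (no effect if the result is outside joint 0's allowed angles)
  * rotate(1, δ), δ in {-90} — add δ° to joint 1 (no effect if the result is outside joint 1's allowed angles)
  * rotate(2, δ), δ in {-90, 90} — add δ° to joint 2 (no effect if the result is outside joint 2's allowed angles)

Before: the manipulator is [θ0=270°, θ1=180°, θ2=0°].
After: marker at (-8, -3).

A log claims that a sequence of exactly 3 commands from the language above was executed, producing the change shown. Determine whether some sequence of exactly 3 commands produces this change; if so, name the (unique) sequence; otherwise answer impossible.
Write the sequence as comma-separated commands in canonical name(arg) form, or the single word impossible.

t0: [θ0=270°, θ1=180°, θ2=0°]
[1] after rotate(1, -90): [θ0=270°, θ1=90°, θ2=0°]
[2] after rotate(1, -90): [θ0=270°, θ1=0°, θ2=0°]
[3] after rotate(1, -90): [θ0=270°, θ1=270°, θ2=0°]
all 216 alternatives checked — unique.

rotate(1, -90), rotate(1, -90), rotate(1, -90)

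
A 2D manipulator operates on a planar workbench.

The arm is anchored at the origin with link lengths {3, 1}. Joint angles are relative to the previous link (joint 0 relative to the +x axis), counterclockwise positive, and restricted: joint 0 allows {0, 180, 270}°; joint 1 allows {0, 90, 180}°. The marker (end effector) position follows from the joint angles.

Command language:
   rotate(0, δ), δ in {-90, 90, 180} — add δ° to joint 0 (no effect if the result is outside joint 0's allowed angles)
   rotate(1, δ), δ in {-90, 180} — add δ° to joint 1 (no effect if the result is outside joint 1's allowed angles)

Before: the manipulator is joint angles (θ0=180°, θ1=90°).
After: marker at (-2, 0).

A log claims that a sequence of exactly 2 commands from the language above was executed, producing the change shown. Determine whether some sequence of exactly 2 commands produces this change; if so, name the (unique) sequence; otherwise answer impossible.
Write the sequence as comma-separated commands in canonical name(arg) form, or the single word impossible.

rotate(1, -90), rotate(1, 180)

key: running rotate(1, 180) before rotate(1, -90) would end elsewhere — order is forced
start: joint angles (θ0=180°, θ1=90°)
step 1 (rotate(1, -90)): joint angles (θ0=180°, θ1=0°)
step 2 (rotate(1, 180)): joint angles (θ0=180°, θ1=180°)
no rival 2-sequence matches.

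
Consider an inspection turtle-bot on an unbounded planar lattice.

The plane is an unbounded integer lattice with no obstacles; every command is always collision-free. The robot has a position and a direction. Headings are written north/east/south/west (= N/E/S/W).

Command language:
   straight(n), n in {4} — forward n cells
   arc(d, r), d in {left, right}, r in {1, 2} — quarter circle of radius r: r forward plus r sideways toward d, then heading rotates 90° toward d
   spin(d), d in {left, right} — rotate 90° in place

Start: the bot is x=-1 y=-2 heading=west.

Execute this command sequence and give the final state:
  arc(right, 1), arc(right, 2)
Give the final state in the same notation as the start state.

x=0 y=1 heading=east

start: x=-1 y=-2 heading=west
[1] after arc(right, 1): x=-2 y=-1 heading=north
[2] after arc(right, 2): x=0 y=1 heading=east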